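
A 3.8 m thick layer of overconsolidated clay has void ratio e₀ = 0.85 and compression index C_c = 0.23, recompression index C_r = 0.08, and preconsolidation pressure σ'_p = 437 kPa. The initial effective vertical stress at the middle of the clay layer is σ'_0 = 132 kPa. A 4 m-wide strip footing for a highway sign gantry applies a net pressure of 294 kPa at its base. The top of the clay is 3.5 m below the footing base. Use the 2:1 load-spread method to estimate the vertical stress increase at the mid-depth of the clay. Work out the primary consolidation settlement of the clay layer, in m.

Mid-depth of clay below the footing base: z = 3.5 + 3.8/2 = 5.4 m.
Stress increase at mid-clay by the 2:1 spreading method:
Δσ = qB/(B+z) = 294×4/(4+5.4) = 125.11 kPa
Final effective stress: σ'_f = 132 + 125.11 = 257.11 kPa.
σ'_f = 257.11 ≤ σ'_p = 437 kPa, so the clay remains overconsolidated and only the recompression index applies:
S_c = C_r·H/(1+e₀)·log₁₀(σ'_f/σ'_0) = 0.08×3.8/1.85×log₁₀(257.11/132)
    = 0.16433 × 0.28955 = 0.04758 m

S_c ≈ 0.0476 m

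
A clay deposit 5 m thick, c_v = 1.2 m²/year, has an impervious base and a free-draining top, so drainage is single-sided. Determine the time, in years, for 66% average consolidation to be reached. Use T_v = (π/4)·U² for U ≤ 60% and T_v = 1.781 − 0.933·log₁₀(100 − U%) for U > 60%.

t ≈ 7.34 years

Drainage path length: H_d = H = 5 m (single drainage).
U > 60%: T_v = 1.781 − 0.933·log₁₀(100 − 66) = 0.35213.
t = T_v·H_d²/c_v = 0.35213×5²/1.2 = 7.336 years.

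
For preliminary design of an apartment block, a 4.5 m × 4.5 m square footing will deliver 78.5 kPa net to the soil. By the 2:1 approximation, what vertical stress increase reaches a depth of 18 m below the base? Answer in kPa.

By the 2:1 method the load spreads at 1 horizontal : 2 vertical, so at depth z the loaded area has grown by z in each plan dimension:
Δσ = qBL/((B+z)(L+z)) = 78.5×4.5×4.5/((4.5+18)(4.5+18)) = 3.14 kPa

Δσ_z ≈ 3.14 kPa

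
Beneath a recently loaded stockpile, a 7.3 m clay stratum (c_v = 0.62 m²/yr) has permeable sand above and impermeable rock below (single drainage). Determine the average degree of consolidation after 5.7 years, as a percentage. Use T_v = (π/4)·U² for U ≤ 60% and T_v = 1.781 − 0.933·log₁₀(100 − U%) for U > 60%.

U ≈ 29.1 %

Drainage path length: H_d = H = 7.3 m (single drainage).
T_v = c_v·t/H_d² = 0.62×5.7/7.3² = 0.066316.
T_v = 0.066316 corresponds to the U ≤ 60% branch:
U = √(4T_v/π) = 0.2906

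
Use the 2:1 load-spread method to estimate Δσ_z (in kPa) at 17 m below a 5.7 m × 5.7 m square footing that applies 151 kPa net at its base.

By the 2:1 method the load spreads at 1 horizontal : 2 vertical, so at depth z the loaded area has grown by z in each plan dimension:
Δσ = qBL/((B+z)(L+z)) = 151×5.7×5.7/((5.7+17)(5.7+17)) = 9.5208 kPa

Δσ_z ≈ 9.52 kPa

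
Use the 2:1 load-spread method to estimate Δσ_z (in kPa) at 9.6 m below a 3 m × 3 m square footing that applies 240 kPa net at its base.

By the 2:1 method the load spreads at 1 horizontal : 2 vertical, so at depth z the loaded area has grown by z in each plan dimension:
Δσ = qBL/((B+z)(L+z)) = 240×3×3/((3+9.6)(3+9.6)) = 13.605 kPa

Δσ_z ≈ 13.6 kPa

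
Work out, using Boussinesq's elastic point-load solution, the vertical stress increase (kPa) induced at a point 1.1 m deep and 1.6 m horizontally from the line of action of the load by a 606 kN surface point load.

Δσ_z ≈ 14 kPa

Boussinesq vertical stress below a point load on an elastic half-space:
Δσ_z = 3P/(2πz²) · [1 + (r/z)²]^(−5/2)
r/z = 1.6/1.1 = 1.4545; [1+(r/z)²]^(−5/2) = 0.058359.
Δσ_z = 3×606/(2π×1.1²) × 0.058359 = 239.13 × 0.058359 = 13.96 kPa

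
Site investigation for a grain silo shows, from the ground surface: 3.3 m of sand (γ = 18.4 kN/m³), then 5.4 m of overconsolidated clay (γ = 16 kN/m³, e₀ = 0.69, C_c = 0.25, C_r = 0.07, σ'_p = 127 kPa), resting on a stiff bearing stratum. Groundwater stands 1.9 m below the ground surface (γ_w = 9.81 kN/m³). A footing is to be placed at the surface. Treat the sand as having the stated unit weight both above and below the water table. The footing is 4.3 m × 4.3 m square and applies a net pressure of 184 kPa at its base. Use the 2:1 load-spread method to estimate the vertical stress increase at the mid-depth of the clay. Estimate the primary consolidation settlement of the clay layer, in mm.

S_c ≈ 39.6 mm

Mid-depth of clay below the ground surface: z = 3.3 + 5.4/2 = 6 m.
Total vertical stress at mid-clay: σ_v = 18.4×3.3 + 16×2.7 = 103.92 kPa.
Pore pressure: u = 9.81×(6 − 1.9) = 40.221 kPa.
Initial effective stress: σ'_0 = σ_v − u = 103.92 − 40.221 = 63.699 kPa.
Stress increase at mid-clay by the 2:1 spreading method:
Δσ = qBL/((B+z)(L+z)) = 184×4.3×4.3/((4.3+6)(4.3+6)) = 32.069 kPa
Final effective stress: σ'_f = 63.699 + 32.069 = 95.768 kPa.
σ'_f = 95.768 ≤ σ'_p = 127 kPa, so the clay remains overconsolidated and only the recompression index applies:
S_c = C_r·H/(1+e₀)·log₁₀(σ'_f/σ'_0) = 0.07×5.4/1.69×log₁₀(95.768/63.699)
    = 0.22367 × 0.17709 = 0.03961 m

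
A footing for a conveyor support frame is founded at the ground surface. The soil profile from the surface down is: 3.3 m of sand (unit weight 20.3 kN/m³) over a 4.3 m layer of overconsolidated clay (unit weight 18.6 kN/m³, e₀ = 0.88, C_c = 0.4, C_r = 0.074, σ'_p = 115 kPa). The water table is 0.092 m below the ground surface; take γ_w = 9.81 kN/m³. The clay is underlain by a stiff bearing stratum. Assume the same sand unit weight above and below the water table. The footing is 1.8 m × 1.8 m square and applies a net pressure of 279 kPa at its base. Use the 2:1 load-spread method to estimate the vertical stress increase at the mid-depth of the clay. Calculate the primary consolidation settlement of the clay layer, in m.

S_c ≈ 0.0202 m

Mid-depth of clay below the ground surface: z = 3.3 + 4.3/2 = 5.45 m.
Total vertical stress at mid-clay: σ_v = 20.3×3.3 + 18.6×2.15 = 106.98 kPa.
Pore pressure: u = 9.81×(5.45 − 0.092) = 52.562 kPa.
Initial effective stress: σ'_0 = σ_v − u = 106.98 − 52.562 = 54.418 kPa.
Stress increase at mid-clay by the 2:1 spreading method:
Δσ = qBL/((B+z)(L+z)) = 279×1.8×1.8/((1.8+5.45)(1.8+5.45)) = 17.198 kPa
Final effective stress: σ'_f = 54.418 + 17.198 = 71.616 kPa.
σ'_f = 71.616 ≤ σ'_p = 115 kPa, so the clay remains overconsolidated and only the recompression index applies:
S_c = C_r·H/(1+e₀)·log₁₀(σ'_f/σ'_0) = 0.074×4.3/1.88×log₁₀(71.616/54.418)
    = 0.16925 × 0.11927 = 0.02019 m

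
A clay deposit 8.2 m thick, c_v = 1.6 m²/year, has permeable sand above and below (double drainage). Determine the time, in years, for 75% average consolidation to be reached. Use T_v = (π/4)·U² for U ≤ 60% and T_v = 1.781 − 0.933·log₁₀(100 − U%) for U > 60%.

Drainage path length: H_d = H/2 = 4.1 m (double drainage).
U > 60%: T_v = 1.781 − 0.933·log₁₀(100 − 75) = 0.47672.
t = T_v·H_d²/c_v = 0.47672×4.1²/1.6 = 5.009 years.

t ≈ 5.01 years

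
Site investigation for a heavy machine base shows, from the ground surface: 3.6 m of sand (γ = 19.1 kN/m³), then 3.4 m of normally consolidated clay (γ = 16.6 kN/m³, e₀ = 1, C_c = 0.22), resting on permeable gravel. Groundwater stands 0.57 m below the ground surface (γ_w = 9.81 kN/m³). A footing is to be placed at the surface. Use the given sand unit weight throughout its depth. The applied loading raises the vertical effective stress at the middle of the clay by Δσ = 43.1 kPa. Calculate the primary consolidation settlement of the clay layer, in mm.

Mid-depth of clay below the ground surface: z = 3.6 + 3.4/2 = 5.3 m.
Total vertical stress at mid-clay: σ_v = 19.1×3.6 + 16.6×1.7 = 96.98 kPa.
Pore pressure: u = 9.81×(5.3 − 0.57) = 46.401 kPa.
Initial effective stress: σ'_0 = σ_v − u = 96.98 − 46.401 = 50.579 kPa.
Final effective stress: σ'_f = σ'_0 + Δσ = 50.579 + 43.1 = 93.679 kPa.
Normally consolidated clay, so the full stress increment lies on the virgin compression line:
S_c = C_c·H/(1+e₀)·log₁₀(σ'_f/σ'_0) = 0.22×3.4/(1+1)×log₁₀(93.679/50.579)
    = 0.374 × 0.26767 = 0.1001 m

S_c ≈ 100 mm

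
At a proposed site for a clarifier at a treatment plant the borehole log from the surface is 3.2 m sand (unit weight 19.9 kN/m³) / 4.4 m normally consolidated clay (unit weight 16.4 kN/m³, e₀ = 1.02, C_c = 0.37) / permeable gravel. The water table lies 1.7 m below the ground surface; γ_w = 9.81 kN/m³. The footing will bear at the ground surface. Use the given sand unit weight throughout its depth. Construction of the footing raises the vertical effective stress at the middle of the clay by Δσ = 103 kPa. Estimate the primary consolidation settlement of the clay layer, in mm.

S_c ≈ 338 mm

Mid-depth of clay below the ground surface: z = 3.2 + 4.4/2 = 5.4 m.
Total vertical stress at mid-clay: σ_v = 19.9×3.2 + 16.4×2.2 = 99.76 kPa.
Pore pressure: u = 9.81×(5.4 − 1.7) = 36.297 kPa.
Initial effective stress: σ'_0 = σ_v − u = 99.76 − 36.297 = 63.463 kPa.
Final effective stress: σ'_f = σ'_0 + Δσ = 63.463 + 103 = 166.46 kPa.
Normally consolidated clay, so the full stress increment lies on the virgin compression line:
S_c = C_c·H/(1+e₀)·log₁₀(σ'_f/σ'_0) = 0.37×4.4/(1+1.02)×log₁₀(166.46/63.463)
    = 0.80594 × 0.41879 = 0.3375 m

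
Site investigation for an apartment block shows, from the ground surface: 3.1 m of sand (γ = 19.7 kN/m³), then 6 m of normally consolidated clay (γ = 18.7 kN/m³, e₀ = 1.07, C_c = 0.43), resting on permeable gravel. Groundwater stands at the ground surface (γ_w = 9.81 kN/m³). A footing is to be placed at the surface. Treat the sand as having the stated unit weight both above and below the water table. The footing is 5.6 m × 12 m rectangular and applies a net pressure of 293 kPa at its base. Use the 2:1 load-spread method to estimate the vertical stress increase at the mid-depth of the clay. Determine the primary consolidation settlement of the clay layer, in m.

Mid-depth of clay below the ground surface: z = 3.1 + 6/2 = 6.1 m.
Total vertical stress at mid-clay: σ_v = 19.7×3.1 + 18.7×3 = 117.17 kPa.
Pore pressure: u = 9.81×(6.1 − 0) = 59.841 kPa.
Initial effective stress: σ'_0 = σ_v − u = 117.17 − 59.841 = 57.329 kPa.
Stress increase at mid-clay by the 2:1 spreading method:
Δσ = qBL/((B+z)(L+z)) = 293×5.6×12/((5.6+6.1)(12+6.1)) = 92.976 kPa
Final effective stress: σ'_f = σ'_0 + Δσ = 57.329 + 92.976 = 150.31 kPa.
Normally consolidated clay, so the full stress increment lies on the virgin compression line:
S_c = C_c·H/(1+e₀)·log₁₀(σ'_f/σ'_0) = 0.43×6/(1+1.07)×log₁₀(150.31/57.329)
    = 1.2464 × 0.41861 = 0.5218 m

S_c ≈ 0.522 m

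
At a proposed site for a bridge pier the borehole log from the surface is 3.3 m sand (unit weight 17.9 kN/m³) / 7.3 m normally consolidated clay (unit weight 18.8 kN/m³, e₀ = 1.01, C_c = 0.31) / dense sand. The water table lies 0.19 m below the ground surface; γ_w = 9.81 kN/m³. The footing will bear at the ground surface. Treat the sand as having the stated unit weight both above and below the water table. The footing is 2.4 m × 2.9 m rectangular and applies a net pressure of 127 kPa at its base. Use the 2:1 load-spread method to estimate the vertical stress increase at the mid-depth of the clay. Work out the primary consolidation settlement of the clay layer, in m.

Mid-depth of clay below the ground surface: z = 3.3 + 7.3/2 = 6.95 m.
Total vertical stress at mid-clay: σ_v = 17.9×3.3 + 18.8×3.65 = 127.69 kPa.
Pore pressure: u = 9.81×(6.95 − 0.19) = 66.316 kPa.
Initial effective stress: σ'_0 = σ_v − u = 127.69 − 66.316 = 61.374 kPa.
Stress increase at mid-clay by the 2:1 spreading method:
Δσ = qBL/((B+z)(L+z)) = 127×2.4×2.9/((2.4+6.95)(2.9+6.95)) = 9.5977 kPa
Final effective stress: σ'_f = σ'_0 + Δσ = 61.374 + 9.5977 = 70.972 kPa.
Normally consolidated clay, so the full stress increment lies on the virgin compression line:
S_c = C_c·H/(1+e₀)·log₁₀(σ'_f/σ'_0) = 0.31×7.3/(1+1.01)×log₁₀(70.972/61.374)
    = 1.1259 × 0.063103 = 0.07105 m

S_c ≈ 0.071 m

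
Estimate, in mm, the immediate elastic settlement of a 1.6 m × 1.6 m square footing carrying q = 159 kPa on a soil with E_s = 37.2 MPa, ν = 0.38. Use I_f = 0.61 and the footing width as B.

Immediate (elastic) settlement: S_e = q·B·(1−ν²)/E_s · I_f.
E_s = 37.2 MPa = 37200 kPa.
S_e = 159 × 1.6 × (1 − 0.38²) / 37200 × 0.61
    = 159 × 1.6 × 0.8556 / 37200 × 0.61
    = 0.003569 m = 3.569 mm

S_e ≈ 3.57 mm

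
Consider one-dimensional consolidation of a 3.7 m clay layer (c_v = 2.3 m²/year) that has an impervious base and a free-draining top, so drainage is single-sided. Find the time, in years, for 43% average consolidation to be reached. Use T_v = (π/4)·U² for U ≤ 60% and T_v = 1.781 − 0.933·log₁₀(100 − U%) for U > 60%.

t ≈ 0.864 years

Drainage path length: H_d = H = 3.7 m (single drainage).
U ≤ 60%: T_v = (π/4)·U² = (π/4)×0.43² = 0.14522.
t = T_v·H_d²/c_v = 0.14522×3.7²/2.3 = 0.8644 years.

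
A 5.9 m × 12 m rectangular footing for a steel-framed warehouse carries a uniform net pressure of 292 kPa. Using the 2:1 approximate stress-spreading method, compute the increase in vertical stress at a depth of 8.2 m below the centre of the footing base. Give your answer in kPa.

Δσ_z ≈ 72.6 kPa

By the 2:1 method the load spreads at 1 horizontal : 2 vertical, so at depth z the loaded area has grown by z in each plan dimension:
Δσ = qBL/((B+z)(L+z)) = 292×5.9×12/((5.9+8.2)(12+8.2)) = 72.585 kPa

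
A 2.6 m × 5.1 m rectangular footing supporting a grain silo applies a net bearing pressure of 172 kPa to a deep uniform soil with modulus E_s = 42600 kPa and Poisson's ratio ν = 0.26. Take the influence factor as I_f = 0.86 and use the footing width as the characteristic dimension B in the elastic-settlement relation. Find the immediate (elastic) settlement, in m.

S_e ≈ 0.00842 m

Immediate (elastic) settlement: S_e = q·B·(1−ν²)/E_s · I_f.
S_e = 172 × 2.6 × (1 − 0.26²) / 42600 × 0.86
    = 172 × 2.6 × 0.9324 / 42600 × 0.86
    = 0.008418 m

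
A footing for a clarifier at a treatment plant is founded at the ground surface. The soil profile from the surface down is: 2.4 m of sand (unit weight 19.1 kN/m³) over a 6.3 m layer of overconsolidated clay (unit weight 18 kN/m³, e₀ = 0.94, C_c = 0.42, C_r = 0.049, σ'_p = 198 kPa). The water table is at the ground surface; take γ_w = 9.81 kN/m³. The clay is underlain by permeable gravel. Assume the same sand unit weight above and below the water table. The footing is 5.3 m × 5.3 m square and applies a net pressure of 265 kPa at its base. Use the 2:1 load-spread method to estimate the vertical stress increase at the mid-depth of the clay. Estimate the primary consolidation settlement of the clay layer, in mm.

Mid-depth of clay below the ground surface: z = 2.4 + 6.3/2 = 5.55 m.
Total vertical stress at mid-clay: σ_v = 19.1×2.4 + 18×3.15 = 102.54 kPa.
Pore pressure: u = 9.81×(5.55 − 0) = 54.446 kPa.
Initial effective stress: σ'_0 = σ_v − u = 102.54 − 54.446 = 48.094 kPa.
Stress increase at mid-clay by the 2:1 spreading method:
Δσ = qBL/((B+z)(L+z)) = 265×5.3×5.3/((5.3+5.55)(5.3+5.55)) = 63.232 kPa
Final effective stress: σ'_f = 48.094 + 63.232 = 111.33 kPa.
σ'_f = 111.33 ≤ σ'_p = 198 kPa, so the clay remains overconsolidated and only the recompression index applies:
S_c = C_r·H/(1+e₀)·log₁₀(σ'_f/σ'_0) = 0.049×6.3/1.94×log₁₀(111.33/48.094)
    = 0.15912 × 0.36452 = 0.058 m

S_c ≈ 58 mm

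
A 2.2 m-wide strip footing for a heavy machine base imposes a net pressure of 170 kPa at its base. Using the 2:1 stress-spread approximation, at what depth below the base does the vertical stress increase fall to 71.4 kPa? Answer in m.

z ≈ 3.04 m

2:1 spreading — at depth z the loaded area has grown by z in each plan dimension:
qB/(B+z) = Δσ_z ⇒ z = qB/Δσ_z − B = 170×2.2/71.4 − 2.2 = 3.038 m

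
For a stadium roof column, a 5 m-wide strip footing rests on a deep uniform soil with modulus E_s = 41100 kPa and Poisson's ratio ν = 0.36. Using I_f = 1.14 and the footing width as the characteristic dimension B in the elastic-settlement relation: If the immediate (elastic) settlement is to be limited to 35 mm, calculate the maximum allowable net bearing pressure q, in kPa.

q ≈ 290 kPa

S_e = q·B·(1−ν²)/E_s · I_f  ⇒  q = S_e·E_s / (B·(1−ν²)·I_f).
q = 0.035 × 41100 / (5 × 0.8704 × 1.14) = 289.9 kPa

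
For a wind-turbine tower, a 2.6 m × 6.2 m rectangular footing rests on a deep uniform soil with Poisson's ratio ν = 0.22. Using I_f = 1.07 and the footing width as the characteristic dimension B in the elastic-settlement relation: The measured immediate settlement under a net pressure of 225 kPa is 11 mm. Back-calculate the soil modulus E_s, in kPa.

E_s ≈ 54200 kPa

S_e = q·B·(1−ν²)/E_s · I_f  ⇒  E_s = q·B·(1−ν²)·I_f / S_e.
E_s = 225 × 2.6 × 0.9516 × 1.07 / 0.011 = 54150 kPa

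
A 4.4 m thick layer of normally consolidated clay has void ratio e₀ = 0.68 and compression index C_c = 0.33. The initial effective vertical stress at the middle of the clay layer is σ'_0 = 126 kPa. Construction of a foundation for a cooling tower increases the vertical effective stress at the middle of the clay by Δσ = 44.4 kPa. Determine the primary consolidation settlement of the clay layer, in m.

Final effective stress: σ'_f = σ'_0 + Δσ = 126 + 44.4 = 170.4 kPa.
Normally consolidated clay, so the full stress increment lies on the virgin compression line:
S_c = C_c·H/(1+e₀)·log₁₀(σ'_f/σ'_0) = 0.33×4.4/(1+0.68)×log₁₀(170.4/126)
    = 0.86429 × 0.1311 = 0.1133 m

S_c ≈ 0.113 m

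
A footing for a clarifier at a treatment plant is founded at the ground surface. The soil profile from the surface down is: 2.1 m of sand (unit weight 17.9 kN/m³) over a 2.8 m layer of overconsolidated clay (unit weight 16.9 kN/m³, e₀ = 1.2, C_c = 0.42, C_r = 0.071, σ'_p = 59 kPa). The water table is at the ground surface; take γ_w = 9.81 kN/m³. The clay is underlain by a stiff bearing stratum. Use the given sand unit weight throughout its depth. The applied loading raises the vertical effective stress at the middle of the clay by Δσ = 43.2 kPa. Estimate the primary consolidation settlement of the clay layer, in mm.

S_c ≈ 70.9 mm

Mid-depth of clay below the ground surface: z = 2.1 + 2.8/2 = 3.5 m.
Total vertical stress at mid-clay: σ_v = 17.9×2.1 + 16.9×1.4 = 61.25 kPa.
Pore pressure: u = 9.81×(3.5 − 0) = 34.335 kPa.
Initial effective stress: σ'_0 = σ_v − u = 61.25 − 34.335 = 26.915 kPa.
Final effective stress: σ'_f = 26.915 + 43.2 = 70.115 kPa.
σ'_f = 70.115 > σ'_p = 59 kPa, so the stress path crosses the preconsolidation pressure — recompression up to σ'_p, then virgin compression beyond:
S_c = H/(1+e₀)·[C_r·log₁₀(σ'_p/σ'_0) + C_c·log₁₀(σ'_f/σ'_p)]
    = 2.8/2.2 × [0.071×log₁₀(59/26.915) + 0.42×log₁₀(70.115/59)]
    = 1.2727 × [0.024201 + 0.031483] = 0.07087 m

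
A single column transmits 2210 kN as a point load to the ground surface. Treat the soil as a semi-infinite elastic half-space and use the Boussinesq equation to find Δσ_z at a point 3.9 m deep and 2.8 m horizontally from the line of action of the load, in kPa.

Δσ_z ≈ 24.5 kPa

Boussinesq vertical stress below a point load on an elastic half-space:
Δσ_z = 3P/(2πz²) · [1 + (r/z)²]^(−5/2)
r/z = 2.8/3.9 = 0.71795; [1+(r/z)²]^(−5/2) = 0.35371.
Δσ_z = 3×2210/(2π×3.9²) × 0.35371 = 69.375 × 0.35371 = 24.54 kPa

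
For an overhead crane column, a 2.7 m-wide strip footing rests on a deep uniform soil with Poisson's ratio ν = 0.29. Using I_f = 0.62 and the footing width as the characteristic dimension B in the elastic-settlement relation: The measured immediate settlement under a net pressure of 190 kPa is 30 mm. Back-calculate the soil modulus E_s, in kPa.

S_e = q·B·(1−ν²)/E_s · I_f  ⇒  E_s = q·B·(1−ν²)·I_f / S_e.
E_s = 190 × 2.7 × 0.9159 × 0.62 / 0.03 = 9710 kPa

E_s ≈ 9710 kPa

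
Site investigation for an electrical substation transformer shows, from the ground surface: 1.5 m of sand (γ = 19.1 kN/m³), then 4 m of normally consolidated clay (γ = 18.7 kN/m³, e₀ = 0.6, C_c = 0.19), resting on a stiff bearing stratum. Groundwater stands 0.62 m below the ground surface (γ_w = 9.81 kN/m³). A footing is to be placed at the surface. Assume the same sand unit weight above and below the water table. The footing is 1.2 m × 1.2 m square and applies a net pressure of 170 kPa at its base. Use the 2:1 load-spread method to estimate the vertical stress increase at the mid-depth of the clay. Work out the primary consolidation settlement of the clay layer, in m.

S_c ≈ 0.053 m

Mid-depth of clay below the ground surface: z = 1.5 + 4/2 = 3.5 m.
Total vertical stress at mid-clay: σ_v = 19.1×1.5 + 18.7×2 = 66.05 kPa.
Pore pressure: u = 9.81×(3.5 − 0.62) = 28.253 kPa.
Initial effective stress: σ'_0 = σ_v − u = 66.05 − 28.253 = 37.797 kPa.
Stress increase at mid-clay by the 2:1 spreading method:
Δσ = qBL/((B+z)(L+z)) = 170×1.2×1.2/((1.2+3.5)(1.2+3.5)) = 11.082 kPa
Final effective stress: σ'_f = σ'_0 + Δσ = 37.797 + 11.082 = 48.879 kPa.
Normally consolidated clay, so the full stress increment lies on the virgin compression line:
S_c = C_c·H/(1+e₀)·log₁₀(σ'_f/σ'_0) = 0.19×4/(1+0.6)×log₁₀(48.879/37.797)
    = 0.475 × 0.11166 = 0.05304 m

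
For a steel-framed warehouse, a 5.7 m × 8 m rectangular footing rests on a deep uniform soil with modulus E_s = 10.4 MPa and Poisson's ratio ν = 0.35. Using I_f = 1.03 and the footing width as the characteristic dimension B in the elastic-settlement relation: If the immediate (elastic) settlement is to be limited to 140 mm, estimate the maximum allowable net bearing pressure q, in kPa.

E_s = 10.4 MPa = 10400 kPa.
S_e = q·B·(1−ν²)/E_s · I_f  ⇒  q = S_e·E_s / (B·(1−ν²)·I_f).
q = 0.14 × 10400 / (5.7 × 0.8775 × 1.03) = 282.6 kPa

q ≈ 283 kPa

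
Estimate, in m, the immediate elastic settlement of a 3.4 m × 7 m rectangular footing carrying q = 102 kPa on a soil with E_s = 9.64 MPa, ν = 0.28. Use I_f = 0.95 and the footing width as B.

Immediate (elastic) settlement: S_e = q·B·(1−ν²)/E_s · I_f.
E_s = 9.64 MPa = 9640 kPa.
S_e = 102 × 3.4 × (1 − 0.28²) / 9640 × 0.95
    = 102 × 3.4 × 0.9216 / 9640 × 0.95
    = 0.0315 m

S_e ≈ 0.0315 m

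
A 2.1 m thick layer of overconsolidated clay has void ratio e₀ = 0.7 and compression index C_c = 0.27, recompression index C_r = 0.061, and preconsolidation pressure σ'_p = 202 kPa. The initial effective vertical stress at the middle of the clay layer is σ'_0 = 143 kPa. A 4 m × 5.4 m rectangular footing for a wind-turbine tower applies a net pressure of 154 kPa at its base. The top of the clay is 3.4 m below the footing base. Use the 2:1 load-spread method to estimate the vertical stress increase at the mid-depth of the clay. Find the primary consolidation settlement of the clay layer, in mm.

Mid-depth of clay below the footing base: z = 3.4 + 2.1/2 = 4.45 m.
Stress increase at mid-clay by the 2:1 spreading method:
Δσ = qBL/((B+z)(L+z)) = 154×4×5.4/((4+4.45)(5.4+4.45)) = 39.965 kPa
Final effective stress: σ'_f = 143 + 39.965 = 182.97 kPa.
σ'_f = 182.97 ≤ σ'_p = 202 kPa, so the clay remains overconsolidated and only the recompression index applies:
S_c = C_r·H/(1+e₀)·log₁₀(σ'_f/σ'_0) = 0.061×2.1/1.7×log₁₀(182.97/143)
    = 0.075353 × 0.10704 = 0.008066 m

S_c ≈ 8.07 mm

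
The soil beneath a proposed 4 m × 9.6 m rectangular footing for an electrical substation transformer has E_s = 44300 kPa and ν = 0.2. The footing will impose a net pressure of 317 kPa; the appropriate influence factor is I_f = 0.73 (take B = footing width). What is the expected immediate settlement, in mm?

Immediate (elastic) settlement: S_e = q·B·(1−ν²)/E_s · I_f.
S_e = 317 × 4 × (1 − 0.2²) / 44300 × 0.73
    = 317 × 4 × 0.96 / 44300 × 0.73
    = 0.02006 m = 20.06 mm

S_e ≈ 20.1 mm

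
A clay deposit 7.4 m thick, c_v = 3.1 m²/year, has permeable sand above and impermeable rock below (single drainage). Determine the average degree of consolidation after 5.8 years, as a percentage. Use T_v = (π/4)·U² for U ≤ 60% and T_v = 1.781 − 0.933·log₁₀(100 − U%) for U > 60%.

Drainage path length: H_d = H = 7.4 m (single drainage).
T_v = c_v·t/H_d² = 3.1×5.8/7.4² = 0.32834.
T_v = 0.32834 corresponds to the U > 60% branch:
U = 1 − 10^((1.781 − T_v)/0.933)/100 = 0.6394

U ≈ 63.9 %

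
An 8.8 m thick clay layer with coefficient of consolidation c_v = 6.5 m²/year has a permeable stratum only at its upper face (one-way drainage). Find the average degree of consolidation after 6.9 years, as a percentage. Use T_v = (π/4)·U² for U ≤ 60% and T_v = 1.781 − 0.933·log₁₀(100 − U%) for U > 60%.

U ≈ 80.6 %

Drainage path length: H_d = H = 8.8 m (single drainage).
T_v = c_v·t/H_d² = 6.5×6.9/8.8² = 0.57916.
T_v = 0.57916 corresponds to the U > 60% branch:
U = 1 − 10^((1.781 − T_v)/0.933)/100 = 0.8058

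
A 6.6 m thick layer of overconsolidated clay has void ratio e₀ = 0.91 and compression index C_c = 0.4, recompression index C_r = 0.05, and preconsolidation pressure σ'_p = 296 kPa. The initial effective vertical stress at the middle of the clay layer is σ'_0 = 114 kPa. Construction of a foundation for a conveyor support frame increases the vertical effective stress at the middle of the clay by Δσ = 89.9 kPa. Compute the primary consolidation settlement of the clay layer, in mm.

S_c ≈ 43.6 mm

Final effective stress: σ'_f = 114 + 89.9 = 203.9 kPa.
σ'_f = 203.9 ≤ σ'_p = 296 kPa, so the clay remains overconsolidated and only the recompression index applies:
S_c = C_r·H/(1+e₀)·log₁₀(σ'_f/σ'_0) = 0.05×6.6/1.91×log₁₀(203.9/114)
    = 0.17278 × 0.25251 = 0.04363 m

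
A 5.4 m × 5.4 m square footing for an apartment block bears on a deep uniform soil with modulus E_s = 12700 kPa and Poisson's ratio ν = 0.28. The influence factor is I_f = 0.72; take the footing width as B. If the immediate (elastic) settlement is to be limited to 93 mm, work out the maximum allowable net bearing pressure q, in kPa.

q ≈ 330 kPa

S_e = q·B·(1−ν²)/E_s · I_f  ⇒  q = S_e·E_s / (B·(1−ν²)·I_f).
q = 0.093 × 12700 / (5.4 × 0.9216 × 0.72) = 329.6 kPa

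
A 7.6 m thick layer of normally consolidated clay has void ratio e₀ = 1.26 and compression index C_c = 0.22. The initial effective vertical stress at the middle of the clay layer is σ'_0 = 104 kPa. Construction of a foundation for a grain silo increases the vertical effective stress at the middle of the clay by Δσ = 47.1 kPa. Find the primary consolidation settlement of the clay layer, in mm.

S_c ≈ 120 mm

Final effective stress: σ'_f = σ'_0 + Δσ = 104 + 47.1 = 151.1 kPa.
Normally consolidated clay, so the full stress increment lies on the virgin compression line:
S_c = C_c·H/(1+e₀)·log₁₀(σ'_f/σ'_0) = 0.22×7.6/(1+1.26)×log₁₀(151.1/104)
    = 0.73982 × 0.16223 = 0.12 m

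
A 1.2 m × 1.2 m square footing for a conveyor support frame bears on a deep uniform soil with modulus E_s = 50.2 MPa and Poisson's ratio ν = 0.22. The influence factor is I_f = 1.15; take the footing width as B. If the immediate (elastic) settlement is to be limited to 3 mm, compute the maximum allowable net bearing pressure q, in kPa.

E_s = 50.2 MPa = 50200 kPa.
S_e = q·B·(1−ν²)/E_s · I_f  ⇒  q = S_e·E_s / (B·(1−ν²)·I_f).
q = 0.003 × 50200 / (1.2 × 0.9516 × 1.15) = 114.7 kPa

q ≈ 115 kPa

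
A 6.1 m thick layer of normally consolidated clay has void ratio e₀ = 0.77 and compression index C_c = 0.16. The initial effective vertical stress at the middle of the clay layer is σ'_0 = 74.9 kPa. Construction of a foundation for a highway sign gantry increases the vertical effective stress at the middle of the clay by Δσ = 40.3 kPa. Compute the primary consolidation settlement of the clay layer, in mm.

S_c ≈ 103 mm

Final effective stress: σ'_f = σ'_0 + Δσ = 74.9 + 40.3 = 115.2 kPa.
Normally consolidated clay, so the full stress increment lies on the virgin compression line:
S_c = C_c·H/(1+e₀)·log₁₀(σ'_f/σ'_0) = 0.16×6.1/(1+0.77)×log₁₀(115.2/74.9)
    = 0.55141 × 0.18697 = 0.1031 m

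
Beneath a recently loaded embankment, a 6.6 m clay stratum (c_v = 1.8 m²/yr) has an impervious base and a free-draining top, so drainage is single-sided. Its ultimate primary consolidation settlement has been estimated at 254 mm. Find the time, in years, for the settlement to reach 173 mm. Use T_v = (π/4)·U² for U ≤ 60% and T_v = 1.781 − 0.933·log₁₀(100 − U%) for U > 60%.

t ≈ 9.15 years

Drainage path length: H_d = H = 6.6 m (single drainage).
U = S(t)/S_ult = 173/254 = 0.6811.
U > 60%: T_v = 1.781 − 0.933·log₁₀(100 − 68.11) = 0.37809.
t = T_v·H_d²/c_v = 0.37809×6.6²/1.8 = 9.15 years.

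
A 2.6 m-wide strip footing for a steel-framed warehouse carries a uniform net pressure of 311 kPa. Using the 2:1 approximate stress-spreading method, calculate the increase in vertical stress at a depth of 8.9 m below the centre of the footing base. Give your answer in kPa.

By the 2:1 method the load spreads at 1 horizontal : 2 vertical, so at depth z the loaded area has grown by z in each plan dimension:
Δσ = qB/(B+z) = 311×2.6/(2.6+8.9) = 70.313 kPa

Δσ_z ≈ 70.3 kPa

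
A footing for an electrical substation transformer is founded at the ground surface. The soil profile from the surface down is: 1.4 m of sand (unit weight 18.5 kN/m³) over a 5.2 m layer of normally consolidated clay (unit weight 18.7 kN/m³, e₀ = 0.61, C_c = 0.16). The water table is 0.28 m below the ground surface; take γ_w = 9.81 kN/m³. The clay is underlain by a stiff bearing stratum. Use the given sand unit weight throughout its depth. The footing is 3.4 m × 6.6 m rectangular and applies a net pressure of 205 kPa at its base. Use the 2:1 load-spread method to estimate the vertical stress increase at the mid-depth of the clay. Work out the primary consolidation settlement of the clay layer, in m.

Mid-depth of clay below the ground surface: z = 1.4 + 5.2/2 = 4 m.
Total vertical stress at mid-clay: σ_v = 18.5×1.4 + 18.7×2.6 = 74.52 kPa.
Pore pressure: u = 9.81×(4 − 0.28) = 36.493 kPa.
Initial effective stress: σ'_0 = σ_v − u = 74.52 − 36.493 = 38.027 kPa.
Stress increase at mid-clay by the 2:1 spreading method:
Δσ = qBL/((B+z)(L+z)) = 205×3.4×6.6/((3.4+4)(6.6+4)) = 58.646 kPa
Final effective stress: σ'_f = σ'_0 + Δσ = 38.027 + 58.646 = 96.673 kPa.
Normally consolidated clay, so the full stress increment lies on the virgin compression line:
S_c = C_c·H/(1+e₀)·log₁₀(σ'_f/σ'_0) = 0.16×5.2/(1+0.61)×log₁₀(96.673/38.027)
    = 0.51677 × 0.40521 = 0.2094 m

S_c ≈ 0.209 m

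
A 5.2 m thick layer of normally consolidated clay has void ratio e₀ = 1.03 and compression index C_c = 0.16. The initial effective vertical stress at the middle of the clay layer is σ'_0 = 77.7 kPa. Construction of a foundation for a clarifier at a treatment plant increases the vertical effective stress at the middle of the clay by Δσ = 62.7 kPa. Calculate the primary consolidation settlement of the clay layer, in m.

S_c ≈ 0.105 m

Final effective stress: σ'_f = σ'_0 + Δσ = 77.7 + 62.7 = 140.4 kPa.
Normally consolidated clay, so the full stress increment lies on the virgin compression line:
S_c = C_c·H/(1+e₀)·log₁₀(σ'_f/σ'_0) = 0.16×5.2/(1+1.03)×log₁₀(140.4/77.7)
    = 0.40985 × 0.25695 = 0.1053 m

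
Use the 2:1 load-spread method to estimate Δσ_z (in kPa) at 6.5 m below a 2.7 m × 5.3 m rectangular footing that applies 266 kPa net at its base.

By the 2:1 method the load spreads at 1 horizontal : 2 vertical, so at depth z the loaded area has grown by z in each plan dimension:
Δσ = qBL/((B+z)(L+z)) = 266×2.7×5.3/((2.7+6.5)(5.3+6.5)) = 35.063 kPa

Δσ_z ≈ 35.1 kPa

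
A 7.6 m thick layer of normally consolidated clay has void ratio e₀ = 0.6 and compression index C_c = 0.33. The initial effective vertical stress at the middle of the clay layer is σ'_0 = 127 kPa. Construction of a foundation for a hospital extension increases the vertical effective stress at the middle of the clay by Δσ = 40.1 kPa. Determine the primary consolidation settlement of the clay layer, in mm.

Final effective stress: σ'_f = σ'_0 + Δσ = 127 + 40.1 = 167.1 kPa.
Normally consolidated clay, so the full stress increment lies on the virgin compression line:
S_c = C_c·H/(1+e₀)·log₁₀(σ'_f/σ'_0) = 0.33×7.6/(1+0.6)×log₁₀(167.1/127)
    = 1.5675 × 0.11917 = 0.1868 m

S_c ≈ 187 mm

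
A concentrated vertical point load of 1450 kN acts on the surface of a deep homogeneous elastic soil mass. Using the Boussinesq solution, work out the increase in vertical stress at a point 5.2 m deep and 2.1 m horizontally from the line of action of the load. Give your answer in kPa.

Boussinesq vertical stress below a point load on an elastic half-space:
Δσ_z = 3P/(2πz²) · [1 + (r/z)²]^(−5/2)
r/z = 2.1/5.2 = 0.40385; [1+(r/z)²]^(−5/2) = 0.68543.
Δσ_z = 3×1450/(2π×5.2²) × 0.68543 = 25.604 × 0.68543 = 17.55 kPa

Δσ_z ≈ 17.5 kPa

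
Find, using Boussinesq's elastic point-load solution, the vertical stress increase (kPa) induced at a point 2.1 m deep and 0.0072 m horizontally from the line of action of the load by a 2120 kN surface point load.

Δσ_z ≈ 230 kPa

Boussinesq vertical stress below a point load on an elastic half-space:
Δσ_z = 3P/(2πz²) · [1 + (r/z)²]^(−5/2)
r/z = 0.0072/2.1 = 0.0034286; [1+(r/z)²]^(−5/2) = 0.99997.
Δσ_z = 3×2120/(2π×2.1²) × 0.99997 = 229.53 × 0.99997 = 229.5 kPa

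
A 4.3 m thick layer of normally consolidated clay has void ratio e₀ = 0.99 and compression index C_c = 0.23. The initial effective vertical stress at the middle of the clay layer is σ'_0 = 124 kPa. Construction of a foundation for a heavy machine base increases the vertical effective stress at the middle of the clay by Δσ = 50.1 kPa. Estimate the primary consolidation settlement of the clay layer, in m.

S_c ≈ 0.0732 m

Final effective stress: σ'_f = σ'_0 + Δσ = 124 + 50.1 = 174.1 kPa.
Normally consolidated clay, so the full stress increment lies on the virgin compression line:
S_c = C_c·H/(1+e₀)·log₁₀(σ'_f/σ'_0) = 0.23×4.3/(1+0.99)×log₁₀(174.1/124)
    = 0.49698 × 0.14738 = 0.07324 m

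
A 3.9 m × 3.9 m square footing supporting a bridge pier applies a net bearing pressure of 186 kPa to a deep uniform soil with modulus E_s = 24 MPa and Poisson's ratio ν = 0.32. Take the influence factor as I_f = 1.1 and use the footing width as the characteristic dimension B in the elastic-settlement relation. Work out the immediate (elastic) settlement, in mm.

Immediate (elastic) settlement: S_e = q·B·(1−ν²)/E_s · I_f.
E_s = 24 MPa = 24000 kPa.
S_e = 186 × 3.9 × (1 − 0.32²) / 24000 × 1.1
    = 186 × 3.9 × 0.8976 / 24000 × 1.1
    = 0.02984 m = 29.84 mm

S_e ≈ 29.8 mm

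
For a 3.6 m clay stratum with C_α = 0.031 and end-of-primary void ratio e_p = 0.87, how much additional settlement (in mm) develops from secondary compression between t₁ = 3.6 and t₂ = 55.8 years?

S_s ≈ 71 mm

Secondary compression: S_s = C_α·H/(1+e_p)·log₁₀(t₂/t₁)
S_s = 0.031×3.6/(1+0.87)×log₁₀(55.8/3.6)
    = 0.05968 × 1.19 = 0.07104 m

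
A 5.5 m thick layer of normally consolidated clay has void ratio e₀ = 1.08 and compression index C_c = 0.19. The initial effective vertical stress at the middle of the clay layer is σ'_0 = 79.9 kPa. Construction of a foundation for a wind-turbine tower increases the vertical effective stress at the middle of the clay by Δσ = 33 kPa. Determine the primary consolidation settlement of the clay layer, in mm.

S_c ≈ 75.4 mm

Final effective stress: σ'_f = σ'_0 + Δσ = 79.9 + 33 = 112.9 kPa.
Normally consolidated clay, so the full stress increment lies on the virgin compression line:
S_c = C_c·H/(1+e₀)·log₁₀(σ'_f/σ'_0) = 0.19×5.5/(1+1.08)×log₁₀(112.9/79.9)
    = 0.5024 × 0.15015 = 0.07544 m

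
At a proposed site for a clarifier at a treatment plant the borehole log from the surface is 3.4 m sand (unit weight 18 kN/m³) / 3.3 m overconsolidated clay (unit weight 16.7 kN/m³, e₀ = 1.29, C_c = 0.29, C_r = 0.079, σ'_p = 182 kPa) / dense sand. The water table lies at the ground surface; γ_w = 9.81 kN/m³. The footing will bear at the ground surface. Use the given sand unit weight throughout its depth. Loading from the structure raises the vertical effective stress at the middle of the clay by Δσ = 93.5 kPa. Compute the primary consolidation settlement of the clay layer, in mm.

S_c ≈ 60.3 mm

Mid-depth of clay below the ground surface: z = 3.4 + 3.3/2 = 5.05 m.
Total vertical stress at mid-clay: σ_v = 18×3.4 + 16.7×1.65 = 88.755 kPa.
Pore pressure: u = 9.81×(5.05 − 0) = 49.541 kPa.
Initial effective stress: σ'_0 = σ_v − u = 88.755 − 49.541 = 39.214 kPa.
Final effective stress: σ'_f = 39.214 + 93.5 = 132.71 kPa.
σ'_f = 132.71 ≤ σ'_p = 182 kPa, so the clay remains overconsolidated and only the recompression index applies:
S_c = C_r·H/(1+e₀)·log₁₀(σ'_f/σ'_0) = 0.079×3.3/2.29×log₁₀(132.71/39.214)
    = 0.11384 × 0.52946 = 0.06027 m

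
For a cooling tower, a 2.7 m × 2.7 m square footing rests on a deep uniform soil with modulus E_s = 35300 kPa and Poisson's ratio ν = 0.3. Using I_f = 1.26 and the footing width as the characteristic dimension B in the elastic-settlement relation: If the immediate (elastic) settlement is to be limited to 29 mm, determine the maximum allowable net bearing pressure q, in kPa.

q ≈ 331 kPa

S_e = q·B·(1−ν²)/E_s · I_f  ⇒  q = S_e·E_s / (B·(1−ν²)·I_f).
q = 0.029 × 35300 / (2.7 × 0.91 × 1.26) = 330.7 kPa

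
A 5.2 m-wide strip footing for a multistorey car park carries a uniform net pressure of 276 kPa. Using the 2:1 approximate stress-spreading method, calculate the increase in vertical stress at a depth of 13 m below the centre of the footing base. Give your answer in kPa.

Δσ_z ≈ 78.9 kPa

By the 2:1 method the load spreads at 1 horizontal : 2 vertical, so at depth z the loaded area has grown by z in each plan dimension:
Δσ = qB/(B+z) = 276×5.2/(5.2+13) = 78.857 kPa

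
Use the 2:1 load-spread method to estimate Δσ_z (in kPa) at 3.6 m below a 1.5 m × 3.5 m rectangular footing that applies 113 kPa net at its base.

By the 2:1 method the load spreads at 1 horizontal : 2 vertical, so at depth z the loaded area has grown by z in each plan dimension:
Δσ = qBL/((B+z)(L+z)) = 113×1.5×3.5/((1.5+3.6)(3.5+3.6)) = 16.384 kPa

Δσ_z ≈ 16.4 kPa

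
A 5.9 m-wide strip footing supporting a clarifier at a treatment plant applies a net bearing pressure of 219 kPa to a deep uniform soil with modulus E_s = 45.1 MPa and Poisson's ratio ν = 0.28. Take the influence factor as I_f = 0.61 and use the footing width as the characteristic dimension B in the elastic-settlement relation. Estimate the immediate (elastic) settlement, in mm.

S_e ≈ 16.1 mm

Immediate (elastic) settlement: S_e = q·B·(1−ν²)/E_s · I_f.
E_s = 45.1 MPa = 45100 kPa.
S_e = 219 × 5.9 × (1 − 0.28²) / 45100 × 0.61
    = 219 × 5.9 × 0.9216 / 45100 × 0.61
    = 0.01611 m = 16.11 mm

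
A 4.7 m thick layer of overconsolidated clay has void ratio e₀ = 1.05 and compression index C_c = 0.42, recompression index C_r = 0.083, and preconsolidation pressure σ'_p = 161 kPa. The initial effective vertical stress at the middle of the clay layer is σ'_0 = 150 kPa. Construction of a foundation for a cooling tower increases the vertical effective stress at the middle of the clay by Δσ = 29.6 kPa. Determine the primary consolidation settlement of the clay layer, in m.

Final effective stress: σ'_f = 150 + 29.6 = 179.6 kPa.
σ'_f = 179.6 > σ'_p = 161 kPa, so the stress path crosses the preconsolidation pressure — recompression up to σ'_p, then virgin compression beyond:
S_c = H/(1+e₀)·[C_r·log₁₀(σ'_p/σ'_0) + C_c·log₁₀(σ'_f/σ'_p)]
    = 4.7/2.05 × [0.083×log₁₀(161/150) + 0.42×log₁₀(179.6/161)]
    = 2.2927 × [0.002551 + 0.019942] = 0.05157 m

S_c ≈ 0.0516 m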